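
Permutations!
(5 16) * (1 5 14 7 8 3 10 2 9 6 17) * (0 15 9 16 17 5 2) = (0 15 9 6 5 17 1 2 16 14 7 8 3 10) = [15, 2, 16, 10, 4, 17, 5, 8, 3, 6, 0, 11, 12, 13, 7, 9, 14, 1]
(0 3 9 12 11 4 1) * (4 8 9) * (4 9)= [3, 0, 2, 9, 1, 5, 6, 7, 4, 12, 10, 8, 11]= (0 3 9 12 11 8 4 1)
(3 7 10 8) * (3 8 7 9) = (3 9)(7 10) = [0, 1, 2, 9, 4, 5, 6, 10, 8, 3, 7]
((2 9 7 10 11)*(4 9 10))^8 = (2 11 10)(4 7 9)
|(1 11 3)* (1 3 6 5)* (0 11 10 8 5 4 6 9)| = |(0 11 9)(1 10 8 5)(4 6)| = 12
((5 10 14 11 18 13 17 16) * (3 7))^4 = ((3 7)(5 10 14 11 18 13 17 16))^4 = (5 18)(10 13)(11 16)(14 17)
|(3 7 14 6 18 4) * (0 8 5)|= 6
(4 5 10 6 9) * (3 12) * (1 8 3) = (1 8 3 12)(4 5 10 6 9) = [0, 8, 2, 12, 5, 10, 9, 7, 3, 4, 6, 11, 1]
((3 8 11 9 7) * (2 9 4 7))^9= (2 9)(3 7 4 11 8)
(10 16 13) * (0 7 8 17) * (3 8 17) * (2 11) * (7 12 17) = (0 12 17)(2 11)(3 8)(10 16 13) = [12, 1, 11, 8, 4, 5, 6, 7, 3, 9, 16, 2, 17, 10, 14, 15, 13, 0]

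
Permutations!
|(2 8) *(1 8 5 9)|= 5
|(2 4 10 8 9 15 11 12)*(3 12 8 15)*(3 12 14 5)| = |(2 4 10 15 11 8 9 12)(3 14 5)| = 24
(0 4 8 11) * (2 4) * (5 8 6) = (0 2 4 6 5 8 11) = [2, 1, 4, 3, 6, 8, 5, 7, 11, 9, 10, 0]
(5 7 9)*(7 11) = (5 11 7 9) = [0, 1, 2, 3, 4, 11, 6, 9, 8, 5, 10, 7]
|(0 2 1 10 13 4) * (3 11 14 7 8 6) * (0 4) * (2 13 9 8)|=10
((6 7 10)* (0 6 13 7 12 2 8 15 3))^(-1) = (0 3 15 8 2 12 6)(7 13 10)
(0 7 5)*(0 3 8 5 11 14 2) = (0 7 11 14 2)(3 8 5) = [7, 1, 0, 8, 4, 3, 6, 11, 5, 9, 10, 14, 12, 13, 2]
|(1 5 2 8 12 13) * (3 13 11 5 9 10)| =5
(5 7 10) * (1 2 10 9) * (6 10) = [0, 2, 6, 3, 4, 7, 10, 9, 8, 1, 5] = (1 2 6 10 5 7 9)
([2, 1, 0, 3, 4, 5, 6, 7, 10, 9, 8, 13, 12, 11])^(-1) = [2, 1, 0, 3, 4, 5, 6, 7, 10, 9, 8, 13, 12, 11]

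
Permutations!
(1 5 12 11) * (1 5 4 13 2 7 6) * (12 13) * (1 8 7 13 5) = (1 4 12 11)(2 13)(6 8 7) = [0, 4, 13, 3, 12, 5, 8, 6, 7, 9, 10, 1, 11, 2]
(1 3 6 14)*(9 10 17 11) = [0, 3, 2, 6, 4, 5, 14, 7, 8, 10, 17, 9, 12, 13, 1, 15, 16, 11] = (1 3 6 14)(9 10 17 11)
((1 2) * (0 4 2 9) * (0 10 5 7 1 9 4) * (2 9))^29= (1 7 5 10 9 4)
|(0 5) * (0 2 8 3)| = |(0 5 2 8 3)| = 5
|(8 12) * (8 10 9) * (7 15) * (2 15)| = |(2 15 7)(8 12 10 9)| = 12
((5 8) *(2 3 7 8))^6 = (2 3 7 8 5)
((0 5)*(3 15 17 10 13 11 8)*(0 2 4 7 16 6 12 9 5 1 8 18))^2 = ((0 1 8 3 15 17 10 13 11 18)(2 4 7 16 6 12 9 5))^2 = (0 8 15 10 11)(1 3 17 13 18)(2 7 6 9)(4 16 12 5)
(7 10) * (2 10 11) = (2 10 7 11) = [0, 1, 10, 3, 4, 5, 6, 11, 8, 9, 7, 2]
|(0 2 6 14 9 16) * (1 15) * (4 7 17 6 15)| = |(0 2 15 1 4 7 17 6 14 9 16)| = 11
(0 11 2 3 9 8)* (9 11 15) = (0 15 9 8)(2 3 11) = [15, 1, 3, 11, 4, 5, 6, 7, 0, 8, 10, 2, 12, 13, 14, 9]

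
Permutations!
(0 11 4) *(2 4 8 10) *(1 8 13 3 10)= (0 11 13 3 10 2 4)(1 8)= [11, 8, 4, 10, 0, 5, 6, 7, 1, 9, 2, 13, 12, 3]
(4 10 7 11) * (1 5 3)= (1 5 3)(4 10 7 11)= [0, 5, 2, 1, 10, 3, 6, 11, 8, 9, 7, 4]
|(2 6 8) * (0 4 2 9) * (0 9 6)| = |(9)(0 4 2)(6 8)| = 6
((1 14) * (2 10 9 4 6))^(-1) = (1 14)(2 6 4 9 10)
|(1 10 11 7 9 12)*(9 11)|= 4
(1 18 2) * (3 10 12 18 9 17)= (1 9 17 3 10 12 18 2)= [0, 9, 1, 10, 4, 5, 6, 7, 8, 17, 12, 11, 18, 13, 14, 15, 16, 3, 2]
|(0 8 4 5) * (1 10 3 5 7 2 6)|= 10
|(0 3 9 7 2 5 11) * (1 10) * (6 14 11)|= 18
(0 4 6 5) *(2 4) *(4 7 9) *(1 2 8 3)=(0 8 3 1 2 7 9 4 6 5)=[8, 2, 7, 1, 6, 0, 5, 9, 3, 4]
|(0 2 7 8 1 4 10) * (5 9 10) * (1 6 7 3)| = 24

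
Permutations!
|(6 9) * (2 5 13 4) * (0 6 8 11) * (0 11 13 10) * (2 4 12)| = |(0 6 9 8 13 12 2 5 10)| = 9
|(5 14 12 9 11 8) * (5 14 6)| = 10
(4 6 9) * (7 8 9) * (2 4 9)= [0, 1, 4, 3, 6, 5, 7, 8, 2, 9]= (9)(2 4 6 7 8)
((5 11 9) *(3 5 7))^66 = (3 5 11 9 7)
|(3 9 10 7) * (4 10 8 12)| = 7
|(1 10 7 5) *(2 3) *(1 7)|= |(1 10)(2 3)(5 7)|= 2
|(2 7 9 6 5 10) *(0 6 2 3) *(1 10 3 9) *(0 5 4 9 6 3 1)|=|(0 3 5 1 10 6 4 9 2 7)|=10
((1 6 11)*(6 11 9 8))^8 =(11)(6 8 9) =((1 11)(6 9 8))^8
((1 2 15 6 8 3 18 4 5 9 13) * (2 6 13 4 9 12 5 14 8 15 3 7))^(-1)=((1 6 15 13)(2 3 18 9 4 14 8 7)(5 12))^(-1)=(1 13 15 6)(2 7 8 14 4 9 18 3)(5 12)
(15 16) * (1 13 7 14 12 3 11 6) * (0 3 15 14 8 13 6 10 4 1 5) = [3, 6, 2, 11, 1, 0, 5, 8, 13, 9, 4, 10, 15, 7, 12, 16, 14] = (0 3 11 10 4 1 6 5)(7 8 13)(12 15 16 14)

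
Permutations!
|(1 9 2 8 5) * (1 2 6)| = |(1 9 6)(2 8 5)| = 3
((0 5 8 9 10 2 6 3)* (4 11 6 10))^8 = ((0 5 8 9 4 11 6 3)(2 10))^8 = (11)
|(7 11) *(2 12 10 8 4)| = 10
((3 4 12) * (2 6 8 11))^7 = (2 11 8 6)(3 4 12)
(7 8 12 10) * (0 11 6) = [11, 1, 2, 3, 4, 5, 0, 8, 12, 9, 7, 6, 10] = (0 11 6)(7 8 12 10)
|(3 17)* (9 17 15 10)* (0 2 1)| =15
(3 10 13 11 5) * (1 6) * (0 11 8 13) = [11, 6, 2, 10, 4, 3, 1, 7, 13, 9, 0, 5, 12, 8] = (0 11 5 3 10)(1 6)(8 13)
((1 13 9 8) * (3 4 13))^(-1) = ((1 3 4 13 9 8))^(-1) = (1 8 9 13 4 3)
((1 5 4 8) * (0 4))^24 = ((0 4 8 1 5))^24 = (0 5 1 8 4)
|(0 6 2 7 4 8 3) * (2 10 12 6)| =|(0 2 7 4 8 3)(6 10 12)| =6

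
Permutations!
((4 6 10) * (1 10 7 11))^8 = ((1 10 4 6 7 11))^8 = (1 4 7)(6 11 10)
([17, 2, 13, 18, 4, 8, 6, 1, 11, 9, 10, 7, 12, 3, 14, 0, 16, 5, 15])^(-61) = (0 15 18 3 13 2 1 7 11 8 5 17)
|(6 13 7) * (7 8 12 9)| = |(6 13 8 12 9 7)| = 6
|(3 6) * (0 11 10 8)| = 4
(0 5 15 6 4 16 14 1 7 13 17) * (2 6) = (0 5 15 2 6 4 16 14 1 7 13 17) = [5, 7, 6, 3, 16, 15, 4, 13, 8, 9, 10, 11, 12, 17, 1, 2, 14, 0]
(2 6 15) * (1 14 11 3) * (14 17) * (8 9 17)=(1 8 9 17 14 11 3)(2 6 15)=[0, 8, 6, 1, 4, 5, 15, 7, 9, 17, 10, 3, 12, 13, 11, 2, 16, 14]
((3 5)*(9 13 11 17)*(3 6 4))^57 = ((3 5 6 4)(9 13 11 17))^57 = (3 5 6 4)(9 13 11 17)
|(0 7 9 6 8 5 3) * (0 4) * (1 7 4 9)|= |(0 4)(1 7)(3 9 6 8 5)|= 10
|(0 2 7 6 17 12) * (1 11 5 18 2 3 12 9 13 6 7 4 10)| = 84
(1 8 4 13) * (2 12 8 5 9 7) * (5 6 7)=(1 6 7 2 12 8 4 13)(5 9)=[0, 6, 12, 3, 13, 9, 7, 2, 4, 5, 10, 11, 8, 1]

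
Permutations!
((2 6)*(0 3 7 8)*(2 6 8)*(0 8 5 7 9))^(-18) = (9)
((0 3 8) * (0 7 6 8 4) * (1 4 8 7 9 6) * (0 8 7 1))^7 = ((0 3 7)(1 4 8 9 6))^7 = (0 3 7)(1 8 6 4 9)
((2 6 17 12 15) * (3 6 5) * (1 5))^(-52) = (1 17)(2 6)(3 15)(5 12)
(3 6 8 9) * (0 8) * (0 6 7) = (0 8 9 3 7) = [8, 1, 2, 7, 4, 5, 6, 0, 9, 3]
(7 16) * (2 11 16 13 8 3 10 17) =(2 11 16 7 13 8 3 10 17) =[0, 1, 11, 10, 4, 5, 6, 13, 3, 9, 17, 16, 12, 8, 14, 15, 7, 2]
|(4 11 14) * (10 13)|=6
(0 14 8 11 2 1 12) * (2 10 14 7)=(0 7 2 1 12)(8 11 10 14)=[7, 12, 1, 3, 4, 5, 6, 2, 11, 9, 14, 10, 0, 13, 8]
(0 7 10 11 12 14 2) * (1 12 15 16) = (0 7 10 11 15 16 1 12 14 2) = [7, 12, 0, 3, 4, 5, 6, 10, 8, 9, 11, 15, 14, 13, 2, 16, 1]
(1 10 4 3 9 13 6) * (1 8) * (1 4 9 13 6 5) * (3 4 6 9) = (1 10 3 13 5)(6 8) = [0, 10, 2, 13, 4, 1, 8, 7, 6, 9, 3, 11, 12, 5]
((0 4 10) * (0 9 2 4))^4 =(10)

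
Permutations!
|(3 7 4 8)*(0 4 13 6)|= 7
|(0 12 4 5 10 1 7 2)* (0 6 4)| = 14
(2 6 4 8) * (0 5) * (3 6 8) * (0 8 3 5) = [0, 1, 3, 6, 5, 8, 4, 7, 2] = (2 3 6 4 5 8)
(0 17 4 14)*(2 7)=(0 17 4 14)(2 7)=[17, 1, 7, 3, 14, 5, 6, 2, 8, 9, 10, 11, 12, 13, 0, 15, 16, 4]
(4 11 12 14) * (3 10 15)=(3 10 15)(4 11 12 14)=[0, 1, 2, 10, 11, 5, 6, 7, 8, 9, 15, 12, 14, 13, 4, 3]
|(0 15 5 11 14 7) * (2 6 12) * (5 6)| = 9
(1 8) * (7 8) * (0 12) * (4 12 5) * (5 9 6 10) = [9, 7, 2, 3, 12, 4, 10, 8, 1, 6, 5, 11, 0] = (0 9 6 10 5 4 12)(1 7 8)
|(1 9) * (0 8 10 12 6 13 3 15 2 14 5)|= |(0 8 10 12 6 13 3 15 2 14 5)(1 9)|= 22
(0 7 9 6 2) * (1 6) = (0 7 9 1 6 2) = [7, 6, 0, 3, 4, 5, 2, 9, 8, 1]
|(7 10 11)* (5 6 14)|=3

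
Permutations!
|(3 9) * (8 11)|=|(3 9)(8 11)|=2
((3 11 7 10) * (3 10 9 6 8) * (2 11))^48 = (2 3 8 6 9 7 11)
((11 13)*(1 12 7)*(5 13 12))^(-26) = ((1 5 13 11 12 7))^(-26) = (1 12 13)(5 7 11)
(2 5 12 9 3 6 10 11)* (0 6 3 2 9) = (0 6 10 11 9 2 5 12) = [6, 1, 5, 3, 4, 12, 10, 7, 8, 2, 11, 9, 0]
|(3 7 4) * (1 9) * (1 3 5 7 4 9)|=5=|(3 4 5 7 9)|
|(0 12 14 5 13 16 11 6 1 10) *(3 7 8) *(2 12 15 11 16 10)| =|(16)(0 15 11 6 1 2 12 14 5 13 10)(3 7 8)| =33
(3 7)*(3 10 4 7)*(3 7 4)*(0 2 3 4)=(0 2 3 7 10 4)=[2, 1, 3, 7, 0, 5, 6, 10, 8, 9, 4]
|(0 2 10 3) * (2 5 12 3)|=|(0 5 12 3)(2 10)|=4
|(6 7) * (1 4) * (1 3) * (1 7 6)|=|(1 4 3 7)|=4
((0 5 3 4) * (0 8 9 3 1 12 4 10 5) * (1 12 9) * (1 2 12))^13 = ((1 9 3 10 5)(2 12 4 8))^13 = (1 10 9 5 3)(2 12 4 8)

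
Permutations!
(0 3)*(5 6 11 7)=(0 3)(5 6 11 7)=[3, 1, 2, 0, 4, 6, 11, 5, 8, 9, 10, 7]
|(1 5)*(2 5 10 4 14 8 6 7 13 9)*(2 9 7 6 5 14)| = 14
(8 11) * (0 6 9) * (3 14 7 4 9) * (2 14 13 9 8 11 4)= (0 6 3 13 9)(2 14 7)(4 8)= [6, 1, 14, 13, 8, 5, 3, 2, 4, 0, 10, 11, 12, 9, 7]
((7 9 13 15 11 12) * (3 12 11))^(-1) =((3 12 7 9 13 15))^(-1) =(3 15 13 9 7 12)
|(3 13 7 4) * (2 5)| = 4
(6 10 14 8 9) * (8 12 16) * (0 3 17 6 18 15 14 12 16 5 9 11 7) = (0 3 17 6 10 12 5 9 18 15 14 16 8 11 7) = [3, 1, 2, 17, 4, 9, 10, 0, 11, 18, 12, 7, 5, 13, 16, 14, 8, 6, 15]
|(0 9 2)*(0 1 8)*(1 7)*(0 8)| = 5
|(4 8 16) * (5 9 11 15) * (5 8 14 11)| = 6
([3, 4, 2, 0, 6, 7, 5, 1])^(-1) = [3, 7, 2, 0, 1, 6, 4, 5]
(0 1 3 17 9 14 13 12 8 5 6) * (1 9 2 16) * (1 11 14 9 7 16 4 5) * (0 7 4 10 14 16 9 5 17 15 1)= [4, 3, 10, 15, 17, 6, 7, 9, 0, 5, 14, 16, 8, 12, 13, 1, 11, 2]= (0 4 17 2 10 14 13 12 8)(1 3 15)(5 6 7 9)(11 16)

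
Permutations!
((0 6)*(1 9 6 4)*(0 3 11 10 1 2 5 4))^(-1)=((1 9 6 3 11 10)(2 5 4))^(-1)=(1 10 11 3 6 9)(2 4 5)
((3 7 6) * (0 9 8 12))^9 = ((0 9 8 12)(3 7 6))^9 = (0 9 8 12)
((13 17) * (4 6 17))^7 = ((4 6 17 13))^7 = (4 13 17 6)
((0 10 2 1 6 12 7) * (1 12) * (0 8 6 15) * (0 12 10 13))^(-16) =(1 12 8)(6 15 7)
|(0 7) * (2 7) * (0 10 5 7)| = |(0 2)(5 7 10)| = 6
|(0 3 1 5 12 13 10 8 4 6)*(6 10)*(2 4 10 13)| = 18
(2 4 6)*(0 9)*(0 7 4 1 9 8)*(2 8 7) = (0 7 4 6 8)(1 9 2) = [7, 9, 1, 3, 6, 5, 8, 4, 0, 2]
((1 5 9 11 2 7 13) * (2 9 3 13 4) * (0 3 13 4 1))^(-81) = ((0 3 4 2 7 1 5 13)(9 11))^(-81) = (0 13 5 1 7 2 4 3)(9 11)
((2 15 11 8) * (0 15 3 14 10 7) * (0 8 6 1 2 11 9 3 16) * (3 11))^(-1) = ((0 15 9 11 6 1 2 16)(3 14 10 7 8))^(-1) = (0 16 2 1 6 11 9 15)(3 8 7 10 14)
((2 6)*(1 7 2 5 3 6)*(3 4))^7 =((1 7 2)(3 6 5 4))^7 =(1 7 2)(3 4 5 6)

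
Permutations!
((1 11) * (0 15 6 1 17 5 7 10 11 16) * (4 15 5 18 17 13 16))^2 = (18)(0 7 11 16 5 10 13)(1 15)(4 6)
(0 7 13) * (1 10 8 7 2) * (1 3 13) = [2, 10, 3, 13, 4, 5, 6, 1, 7, 9, 8, 11, 12, 0] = (0 2 3 13)(1 10 8 7)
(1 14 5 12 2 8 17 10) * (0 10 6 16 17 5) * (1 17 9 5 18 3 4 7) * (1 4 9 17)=[10, 14, 8, 9, 7, 12, 16, 4, 18, 5, 1, 11, 2, 13, 0, 15, 17, 6, 3]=(0 10 1 14)(2 8 18 3 9 5 12)(4 7)(6 16 17)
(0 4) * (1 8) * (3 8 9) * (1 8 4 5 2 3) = (0 5 2 3 4)(1 9) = [5, 9, 3, 4, 0, 2, 6, 7, 8, 1]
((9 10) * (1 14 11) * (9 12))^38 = ((1 14 11)(9 10 12))^38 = (1 11 14)(9 12 10)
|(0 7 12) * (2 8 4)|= |(0 7 12)(2 8 4)|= 3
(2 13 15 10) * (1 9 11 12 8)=(1 9 11 12 8)(2 13 15 10)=[0, 9, 13, 3, 4, 5, 6, 7, 1, 11, 2, 12, 8, 15, 14, 10]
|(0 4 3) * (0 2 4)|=|(2 4 3)|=3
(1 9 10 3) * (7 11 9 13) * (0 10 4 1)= (0 10 3)(1 13 7 11 9 4)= [10, 13, 2, 0, 1, 5, 6, 11, 8, 4, 3, 9, 12, 7]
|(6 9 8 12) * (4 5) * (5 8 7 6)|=12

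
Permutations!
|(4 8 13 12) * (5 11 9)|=12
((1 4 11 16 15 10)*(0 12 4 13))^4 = ((0 12 4 11 16 15 10 1 13))^4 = (0 16 13 11 1 4 10 12 15)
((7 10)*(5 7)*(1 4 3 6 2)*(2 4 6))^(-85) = (5 10 7)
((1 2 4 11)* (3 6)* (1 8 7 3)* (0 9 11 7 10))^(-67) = ((0 9 11 8 10)(1 2 4 7 3 6))^(-67) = (0 8 9 10 11)(1 6 3 7 4 2)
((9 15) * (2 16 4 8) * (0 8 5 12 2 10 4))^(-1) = (0 16 2 12 5 4 10 8)(9 15)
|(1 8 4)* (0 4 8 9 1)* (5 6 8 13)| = 4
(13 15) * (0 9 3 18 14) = (0 9 3 18 14)(13 15) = [9, 1, 2, 18, 4, 5, 6, 7, 8, 3, 10, 11, 12, 15, 0, 13, 16, 17, 14]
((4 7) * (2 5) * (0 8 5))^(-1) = ((0 8 5 2)(4 7))^(-1) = (0 2 5 8)(4 7)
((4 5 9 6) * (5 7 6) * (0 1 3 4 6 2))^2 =(9)(0 3 7)(1 4 2)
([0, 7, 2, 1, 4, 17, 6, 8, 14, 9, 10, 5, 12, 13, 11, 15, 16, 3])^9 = [0, 7, 2, 1, 4, 17, 6, 8, 14, 9, 10, 5, 12, 13, 11, 15, 16, 3]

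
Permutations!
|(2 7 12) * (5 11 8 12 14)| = |(2 7 14 5 11 8 12)| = 7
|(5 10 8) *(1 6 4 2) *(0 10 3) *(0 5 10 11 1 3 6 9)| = 20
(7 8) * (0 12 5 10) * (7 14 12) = (0 7 8 14 12 5 10) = [7, 1, 2, 3, 4, 10, 6, 8, 14, 9, 0, 11, 5, 13, 12]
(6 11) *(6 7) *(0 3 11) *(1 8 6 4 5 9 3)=(0 1 8 6)(3 11 7 4 5 9)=[1, 8, 2, 11, 5, 9, 0, 4, 6, 3, 10, 7]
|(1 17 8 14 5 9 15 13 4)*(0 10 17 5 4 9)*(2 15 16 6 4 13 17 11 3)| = 16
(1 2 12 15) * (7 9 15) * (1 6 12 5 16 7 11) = (1 2 5 16 7 9 15 6 12 11) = [0, 2, 5, 3, 4, 16, 12, 9, 8, 15, 10, 1, 11, 13, 14, 6, 7]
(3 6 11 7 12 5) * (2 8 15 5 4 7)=[0, 1, 8, 6, 7, 3, 11, 12, 15, 9, 10, 2, 4, 13, 14, 5]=(2 8 15 5 3 6 11)(4 7 12)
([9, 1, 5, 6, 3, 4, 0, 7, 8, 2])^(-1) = [6, 1, 9, 4, 5, 2, 3, 7, 8, 0]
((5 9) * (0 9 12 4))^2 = (0 5 4 9 12)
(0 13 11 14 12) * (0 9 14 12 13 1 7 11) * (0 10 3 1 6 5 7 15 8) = (0 6 5 7 11 12 9 14 13 10 3 1 15 8) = [6, 15, 2, 1, 4, 7, 5, 11, 0, 14, 3, 12, 9, 10, 13, 8]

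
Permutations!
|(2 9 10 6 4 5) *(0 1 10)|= 8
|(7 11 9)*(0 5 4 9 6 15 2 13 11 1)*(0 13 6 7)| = |(0 5 4 9)(1 13 11 7)(2 6 15)| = 12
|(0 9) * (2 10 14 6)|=4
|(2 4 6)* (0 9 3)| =|(0 9 3)(2 4 6)| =3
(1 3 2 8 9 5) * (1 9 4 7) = (1 3 2 8 4 7)(5 9) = [0, 3, 8, 2, 7, 9, 6, 1, 4, 5]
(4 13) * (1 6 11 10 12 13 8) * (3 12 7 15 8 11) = [0, 6, 2, 12, 11, 5, 3, 15, 1, 9, 7, 10, 13, 4, 14, 8] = (1 6 3 12 13 4 11 10 7 15 8)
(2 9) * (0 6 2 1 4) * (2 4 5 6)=[2, 5, 9, 3, 0, 6, 4, 7, 8, 1]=(0 2 9 1 5 6 4)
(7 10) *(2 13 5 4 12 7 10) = (2 13 5 4 12 7) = [0, 1, 13, 3, 12, 4, 6, 2, 8, 9, 10, 11, 7, 5]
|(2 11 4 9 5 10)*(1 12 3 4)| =|(1 12 3 4 9 5 10 2 11)| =9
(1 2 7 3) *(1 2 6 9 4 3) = (1 6 9 4 3 2 7) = [0, 6, 7, 2, 3, 5, 9, 1, 8, 4]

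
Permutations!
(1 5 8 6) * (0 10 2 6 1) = (0 10 2 6)(1 5 8) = [10, 5, 6, 3, 4, 8, 0, 7, 1, 9, 2]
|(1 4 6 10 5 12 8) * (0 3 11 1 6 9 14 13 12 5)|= 12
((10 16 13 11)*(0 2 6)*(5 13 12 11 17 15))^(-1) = ((0 2 6)(5 13 17 15)(10 16 12 11))^(-1) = (0 6 2)(5 15 17 13)(10 11 12 16)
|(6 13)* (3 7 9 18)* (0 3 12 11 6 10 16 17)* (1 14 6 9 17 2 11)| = |(0 3 7 17)(1 14 6 13 10 16 2 11 9 18 12)| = 44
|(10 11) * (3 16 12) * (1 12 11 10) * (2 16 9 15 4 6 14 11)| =|(1 12 3 9 15 4 6 14 11)(2 16)| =18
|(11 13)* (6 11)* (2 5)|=6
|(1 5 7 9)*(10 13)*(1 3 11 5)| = |(3 11 5 7 9)(10 13)| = 10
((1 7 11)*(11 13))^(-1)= (1 11 13 7)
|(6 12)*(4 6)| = |(4 6 12)| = 3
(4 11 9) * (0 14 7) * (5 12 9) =[14, 1, 2, 3, 11, 12, 6, 0, 8, 4, 10, 5, 9, 13, 7] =(0 14 7)(4 11 5 12 9)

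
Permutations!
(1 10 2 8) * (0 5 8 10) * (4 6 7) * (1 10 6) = (0 5 8 10 2 6 7 4 1) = [5, 0, 6, 3, 1, 8, 7, 4, 10, 9, 2]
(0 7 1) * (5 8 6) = (0 7 1)(5 8 6) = [7, 0, 2, 3, 4, 8, 5, 1, 6]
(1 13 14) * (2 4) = [0, 13, 4, 3, 2, 5, 6, 7, 8, 9, 10, 11, 12, 14, 1] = (1 13 14)(2 4)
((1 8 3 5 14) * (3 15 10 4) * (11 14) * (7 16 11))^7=(1 7 10 14 5 15 11 3 8 16 4)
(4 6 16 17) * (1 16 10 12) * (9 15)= [0, 16, 2, 3, 6, 5, 10, 7, 8, 15, 12, 11, 1, 13, 14, 9, 17, 4]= (1 16 17 4 6 10 12)(9 15)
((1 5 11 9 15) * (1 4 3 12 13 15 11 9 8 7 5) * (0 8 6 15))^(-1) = ((0 8 7 5 9 11 6 15 4 3 12 13))^(-1) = (0 13 12 3 4 15 6 11 9 5 7 8)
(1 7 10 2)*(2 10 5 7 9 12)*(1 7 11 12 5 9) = (2 7 9 5 11 12) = [0, 1, 7, 3, 4, 11, 6, 9, 8, 5, 10, 12, 2]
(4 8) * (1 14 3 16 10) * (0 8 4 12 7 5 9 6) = (0 8 12 7 5 9 6)(1 14 3 16 10) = [8, 14, 2, 16, 4, 9, 0, 5, 12, 6, 1, 11, 7, 13, 3, 15, 10]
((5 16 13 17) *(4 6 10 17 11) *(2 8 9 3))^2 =((2 8 9 3)(4 6 10 17 5 16 13 11))^2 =(2 9)(3 8)(4 10 5 13)(6 17 16 11)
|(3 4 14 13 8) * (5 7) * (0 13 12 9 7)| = 10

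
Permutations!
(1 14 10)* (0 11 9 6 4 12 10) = [11, 14, 2, 3, 12, 5, 4, 7, 8, 6, 1, 9, 10, 13, 0] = (0 11 9 6 4 12 10 1 14)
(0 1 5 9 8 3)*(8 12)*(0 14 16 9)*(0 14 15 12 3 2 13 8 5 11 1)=[0, 11, 13, 15, 4, 14, 6, 7, 2, 3, 10, 1, 5, 8, 16, 12, 9]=(1 11)(2 13 8)(3 15 12 5 14 16 9)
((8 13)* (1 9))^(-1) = ((1 9)(8 13))^(-1) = (1 9)(8 13)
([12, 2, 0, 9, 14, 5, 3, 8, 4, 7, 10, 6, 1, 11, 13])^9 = (14)(0 12 1 2)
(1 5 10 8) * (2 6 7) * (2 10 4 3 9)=(1 5 4 3 9 2 6 7 10 8)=[0, 5, 6, 9, 3, 4, 7, 10, 1, 2, 8]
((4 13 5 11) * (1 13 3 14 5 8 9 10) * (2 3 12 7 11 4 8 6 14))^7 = ((1 13 6 14 5 4 12 7 11 8 9 10)(2 3))^7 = (1 7 6 8 5 10 12 13 11 14 9 4)(2 3)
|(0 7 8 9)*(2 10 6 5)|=|(0 7 8 9)(2 10 6 5)|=4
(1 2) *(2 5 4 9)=(1 5 4 9 2)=[0, 5, 1, 3, 9, 4, 6, 7, 8, 2]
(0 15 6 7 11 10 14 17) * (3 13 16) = (0 15 6 7 11 10 14 17)(3 13 16) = [15, 1, 2, 13, 4, 5, 7, 11, 8, 9, 14, 10, 12, 16, 17, 6, 3, 0]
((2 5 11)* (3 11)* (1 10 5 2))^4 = ((1 10 5 3 11))^4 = (1 11 3 5 10)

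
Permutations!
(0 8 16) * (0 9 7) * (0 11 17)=(0 8 16 9 7 11 17)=[8, 1, 2, 3, 4, 5, 6, 11, 16, 7, 10, 17, 12, 13, 14, 15, 9, 0]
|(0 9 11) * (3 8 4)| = |(0 9 11)(3 8 4)| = 3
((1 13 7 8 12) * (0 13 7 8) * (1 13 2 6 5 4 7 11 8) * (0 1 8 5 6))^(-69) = (13)(0 2)(1 11 5 4 7)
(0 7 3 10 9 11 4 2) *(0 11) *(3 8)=[7, 1, 11, 10, 2, 5, 6, 8, 3, 0, 9, 4]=(0 7 8 3 10 9)(2 11 4)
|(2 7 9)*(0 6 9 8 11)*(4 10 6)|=|(0 4 10 6 9 2 7 8 11)|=9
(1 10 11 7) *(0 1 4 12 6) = (0 1 10 11 7 4 12 6) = [1, 10, 2, 3, 12, 5, 0, 4, 8, 9, 11, 7, 6]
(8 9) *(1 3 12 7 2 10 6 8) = (1 3 12 7 2 10 6 8 9) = [0, 3, 10, 12, 4, 5, 8, 2, 9, 1, 6, 11, 7]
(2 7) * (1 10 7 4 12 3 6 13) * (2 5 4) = (1 10 7 5 4 12 3 6 13) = [0, 10, 2, 6, 12, 4, 13, 5, 8, 9, 7, 11, 3, 1]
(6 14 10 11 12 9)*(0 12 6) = (0 12 9)(6 14 10 11) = [12, 1, 2, 3, 4, 5, 14, 7, 8, 0, 11, 6, 9, 13, 10]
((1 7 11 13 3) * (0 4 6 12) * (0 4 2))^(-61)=((0 2)(1 7 11 13 3)(4 6 12))^(-61)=(0 2)(1 3 13 11 7)(4 12 6)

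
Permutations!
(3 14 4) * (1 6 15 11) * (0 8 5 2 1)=(0 8 5 2 1 6 15 11)(3 14 4)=[8, 6, 1, 14, 3, 2, 15, 7, 5, 9, 10, 0, 12, 13, 4, 11]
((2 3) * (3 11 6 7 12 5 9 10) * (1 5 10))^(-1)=((1 5 9)(2 11 6 7 12 10 3))^(-1)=(1 9 5)(2 3 10 12 7 6 11)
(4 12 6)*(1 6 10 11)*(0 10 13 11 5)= (0 10 5)(1 6 4 12 13 11)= [10, 6, 2, 3, 12, 0, 4, 7, 8, 9, 5, 1, 13, 11]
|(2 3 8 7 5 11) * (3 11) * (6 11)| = 12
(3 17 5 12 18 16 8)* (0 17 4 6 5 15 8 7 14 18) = (0 17 15 8 3 4 6 5 12)(7 14 18 16) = [17, 1, 2, 4, 6, 12, 5, 14, 3, 9, 10, 11, 0, 13, 18, 8, 7, 15, 16]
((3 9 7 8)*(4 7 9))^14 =((9)(3 4 7 8))^14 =(9)(3 7)(4 8)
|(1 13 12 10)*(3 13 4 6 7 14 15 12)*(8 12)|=|(1 4 6 7 14 15 8 12 10)(3 13)|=18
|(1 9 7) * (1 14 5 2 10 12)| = 8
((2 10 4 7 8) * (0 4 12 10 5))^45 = ((0 4 7 8 2 5)(10 12))^45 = (0 8)(2 4)(5 7)(10 12)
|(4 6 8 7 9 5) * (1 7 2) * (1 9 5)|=|(1 7 5 4 6 8 2 9)|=8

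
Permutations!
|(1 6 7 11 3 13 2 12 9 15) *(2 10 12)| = |(1 6 7 11 3 13 10 12 9 15)| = 10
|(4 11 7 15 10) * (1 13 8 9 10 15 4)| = |(15)(1 13 8 9 10)(4 11 7)| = 15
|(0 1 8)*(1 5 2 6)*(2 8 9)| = 12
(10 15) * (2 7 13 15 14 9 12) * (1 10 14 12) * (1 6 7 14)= (1 10 12 2 14 9 6 7 13 15)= [0, 10, 14, 3, 4, 5, 7, 13, 8, 6, 12, 11, 2, 15, 9, 1]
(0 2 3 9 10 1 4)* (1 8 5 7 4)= [2, 1, 3, 9, 0, 7, 6, 4, 5, 10, 8]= (0 2 3 9 10 8 5 7 4)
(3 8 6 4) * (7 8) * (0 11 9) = (0 11 9)(3 7 8 6 4) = [11, 1, 2, 7, 3, 5, 4, 8, 6, 0, 10, 9]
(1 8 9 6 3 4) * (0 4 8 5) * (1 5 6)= (0 4 5)(1 6 3 8 9)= [4, 6, 2, 8, 5, 0, 3, 7, 9, 1]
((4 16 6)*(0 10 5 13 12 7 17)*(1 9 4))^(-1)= ((0 10 5 13 12 7 17)(1 9 4 16 6))^(-1)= (0 17 7 12 13 5 10)(1 6 16 4 9)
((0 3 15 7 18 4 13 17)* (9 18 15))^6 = (0 17 13 4 18 9 3)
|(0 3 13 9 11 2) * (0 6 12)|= 8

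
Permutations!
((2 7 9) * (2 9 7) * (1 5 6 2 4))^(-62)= (9)(1 2 5 4 6)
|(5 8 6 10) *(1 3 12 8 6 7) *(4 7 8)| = 15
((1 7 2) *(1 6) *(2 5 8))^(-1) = ((1 7 5 8 2 6))^(-1) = (1 6 2 8 5 7)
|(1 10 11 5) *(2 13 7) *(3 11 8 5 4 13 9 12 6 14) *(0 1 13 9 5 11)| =|(0 1 10 8 11 4 9 12 6 14 3)(2 5 13 7)| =44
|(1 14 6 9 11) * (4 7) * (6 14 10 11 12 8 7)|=6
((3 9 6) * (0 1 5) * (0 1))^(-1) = ((1 5)(3 9 6))^(-1) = (1 5)(3 6 9)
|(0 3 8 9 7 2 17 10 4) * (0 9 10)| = |(0 3 8 10 4 9 7 2 17)| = 9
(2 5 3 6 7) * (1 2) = (1 2 5 3 6 7) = [0, 2, 5, 6, 4, 3, 7, 1]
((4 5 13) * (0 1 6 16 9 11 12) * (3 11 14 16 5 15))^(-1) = (0 12 11 3 15 4 13 5 6 1)(9 16 14)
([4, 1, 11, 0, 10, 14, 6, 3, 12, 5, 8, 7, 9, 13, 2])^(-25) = [3, 1, 14, 7, 0, 9, 6, 11, 10, 12, 4, 2, 8, 13, 5]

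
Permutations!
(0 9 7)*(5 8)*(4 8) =(0 9 7)(4 8 5) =[9, 1, 2, 3, 8, 4, 6, 0, 5, 7]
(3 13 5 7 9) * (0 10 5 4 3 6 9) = [10, 1, 2, 13, 3, 7, 9, 0, 8, 6, 5, 11, 12, 4] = (0 10 5 7)(3 13 4)(6 9)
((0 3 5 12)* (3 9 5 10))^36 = (12)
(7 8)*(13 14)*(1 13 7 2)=[0, 13, 1, 3, 4, 5, 6, 8, 2, 9, 10, 11, 12, 14, 7]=(1 13 14 7 8 2)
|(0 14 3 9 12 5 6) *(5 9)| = |(0 14 3 5 6)(9 12)| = 10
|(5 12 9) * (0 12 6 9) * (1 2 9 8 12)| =8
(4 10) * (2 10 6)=(2 10 4 6)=[0, 1, 10, 3, 6, 5, 2, 7, 8, 9, 4]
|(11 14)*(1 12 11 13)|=|(1 12 11 14 13)|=5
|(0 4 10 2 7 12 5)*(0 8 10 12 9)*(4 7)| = 6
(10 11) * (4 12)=(4 12)(10 11)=[0, 1, 2, 3, 12, 5, 6, 7, 8, 9, 11, 10, 4]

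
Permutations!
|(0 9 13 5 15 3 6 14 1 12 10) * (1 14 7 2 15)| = |(0 9 13 5 1 12 10)(2 15 3 6 7)| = 35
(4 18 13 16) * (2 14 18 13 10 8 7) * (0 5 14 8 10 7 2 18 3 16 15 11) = [5, 1, 8, 16, 13, 14, 6, 18, 2, 9, 10, 0, 12, 15, 3, 11, 4, 17, 7] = (0 5 14 3 16 4 13 15 11)(2 8)(7 18)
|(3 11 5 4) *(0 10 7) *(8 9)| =12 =|(0 10 7)(3 11 5 4)(8 9)|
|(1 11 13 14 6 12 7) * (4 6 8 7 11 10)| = 10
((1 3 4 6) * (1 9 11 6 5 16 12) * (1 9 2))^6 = (1 9 4 6 16)(2 12 3 11 5)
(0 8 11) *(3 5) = (0 8 11)(3 5) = [8, 1, 2, 5, 4, 3, 6, 7, 11, 9, 10, 0]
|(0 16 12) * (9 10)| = |(0 16 12)(9 10)| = 6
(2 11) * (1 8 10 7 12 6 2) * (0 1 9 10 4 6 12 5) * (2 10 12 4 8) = (0 1 2 11 9 12 4 6 10 7 5) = [1, 2, 11, 3, 6, 0, 10, 5, 8, 12, 7, 9, 4]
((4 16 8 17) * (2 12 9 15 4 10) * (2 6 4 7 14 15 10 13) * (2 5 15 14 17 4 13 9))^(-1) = ((2 12)(4 16 8)(5 15 7 17 9 10 6 13))^(-1) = (2 12)(4 8 16)(5 13 6 10 9 17 7 15)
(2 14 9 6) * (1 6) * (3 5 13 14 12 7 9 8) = [0, 6, 12, 5, 4, 13, 2, 9, 3, 1, 10, 11, 7, 14, 8] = (1 6 2 12 7 9)(3 5 13 14 8)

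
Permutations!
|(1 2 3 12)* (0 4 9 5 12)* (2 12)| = 6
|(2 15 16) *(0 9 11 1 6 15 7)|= |(0 9 11 1 6 15 16 2 7)|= 9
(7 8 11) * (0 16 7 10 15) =(0 16 7 8 11 10 15) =[16, 1, 2, 3, 4, 5, 6, 8, 11, 9, 15, 10, 12, 13, 14, 0, 7]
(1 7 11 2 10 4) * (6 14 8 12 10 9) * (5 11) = (1 7 5 11 2 9 6 14 8 12 10 4) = [0, 7, 9, 3, 1, 11, 14, 5, 12, 6, 4, 2, 10, 13, 8]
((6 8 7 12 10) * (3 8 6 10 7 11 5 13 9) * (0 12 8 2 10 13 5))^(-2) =(0 8 12 11 7)(2 9 10 3 13)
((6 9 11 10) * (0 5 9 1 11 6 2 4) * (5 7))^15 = (0 1)(2 9)(4 6)(5 10)(7 11)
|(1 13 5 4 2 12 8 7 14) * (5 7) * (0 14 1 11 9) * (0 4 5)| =|(0 14 11 9 4 2 12 8)(1 13 7)| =24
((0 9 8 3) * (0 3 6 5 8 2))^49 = (0 9 2)(5 8 6)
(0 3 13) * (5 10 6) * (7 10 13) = (0 3 7 10 6 5 13) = [3, 1, 2, 7, 4, 13, 5, 10, 8, 9, 6, 11, 12, 0]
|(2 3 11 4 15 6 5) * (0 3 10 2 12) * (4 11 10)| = 9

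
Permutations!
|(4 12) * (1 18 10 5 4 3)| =7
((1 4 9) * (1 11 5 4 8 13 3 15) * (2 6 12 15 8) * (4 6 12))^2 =(1 12)(2 15)(3 13 8)(4 11 6 9 5)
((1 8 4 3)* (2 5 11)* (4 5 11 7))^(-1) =((1 8 5 7 4 3)(2 11))^(-1) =(1 3 4 7 5 8)(2 11)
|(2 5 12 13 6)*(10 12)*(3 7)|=|(2 5 10 12 13 6)(3 7)|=6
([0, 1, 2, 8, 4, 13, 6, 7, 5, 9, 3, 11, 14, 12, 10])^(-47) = (3 5 12 10 8 13 14)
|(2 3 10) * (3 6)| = 4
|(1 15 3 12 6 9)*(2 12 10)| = 8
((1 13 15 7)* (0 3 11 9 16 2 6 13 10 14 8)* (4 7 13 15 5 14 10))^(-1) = (0 8 14 5 13 15 6 2 16 9 11 3)(1 7 4)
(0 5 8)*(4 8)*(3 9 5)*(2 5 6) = (0 3 9 6 2 5 4 8) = [3, 1, 5, 9, 8, 4, 2, 7, 0, 6]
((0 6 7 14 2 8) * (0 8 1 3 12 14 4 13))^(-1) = ((0 6 7 4 13)(1 3 12 14 2))^(-1) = (0 13 4 7 6)(1 2 14 12 3)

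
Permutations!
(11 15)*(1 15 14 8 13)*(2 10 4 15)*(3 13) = [0, 2, 10, 13, 15, 5, 6, 7, 3, 9, 4, 14, 12, 1, 8, 11] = (1 2 10 4 15 11 14 8 3 13)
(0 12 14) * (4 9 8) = (0 12 14)(4 9 8) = [12, 1, 2, 3, 9, 5, 6, 7, 4, 8, 10, 11, 14, 13, 0]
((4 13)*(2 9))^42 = (13)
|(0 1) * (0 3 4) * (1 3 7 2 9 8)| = |(0 3 4)(1 7 2 9 8)| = 15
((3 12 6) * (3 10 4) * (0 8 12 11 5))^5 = ((0 8 12 6 10 4 3 11 5))^5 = (0 4 8 3 12 11 6 5 10)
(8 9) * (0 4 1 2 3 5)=(0 4 1 2 3 5)(8 9)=[4, 2, 3, 5, 1, 0, 6, 7, 9, 8]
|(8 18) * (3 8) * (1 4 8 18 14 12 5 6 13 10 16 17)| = |(1 4 8 14 12 5 6 13 10 16 17)(3 18)| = 22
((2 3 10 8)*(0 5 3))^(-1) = (0 2 8 10 3 5)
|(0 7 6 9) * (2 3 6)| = 6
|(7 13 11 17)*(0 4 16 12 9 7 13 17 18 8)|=11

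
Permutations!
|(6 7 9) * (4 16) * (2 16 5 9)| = |(2 16 4 5 9 6 7)| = 7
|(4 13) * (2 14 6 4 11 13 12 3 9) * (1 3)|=8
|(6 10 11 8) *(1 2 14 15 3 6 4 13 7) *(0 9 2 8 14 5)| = 60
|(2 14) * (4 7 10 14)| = |(2 4 7 10 14)| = 5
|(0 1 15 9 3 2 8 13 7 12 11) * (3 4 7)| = 8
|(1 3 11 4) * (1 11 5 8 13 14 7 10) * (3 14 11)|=12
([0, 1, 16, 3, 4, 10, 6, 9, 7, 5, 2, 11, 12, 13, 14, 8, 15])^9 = (2 16 15 8 7 9 5 10)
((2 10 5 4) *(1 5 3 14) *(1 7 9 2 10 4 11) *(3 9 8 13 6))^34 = ((1 5 11)(2 4 10 9)(3 14 7 8 13 6))^34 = (1 5 11)(2 10)(3 13 7)(4 9)(6 8 14)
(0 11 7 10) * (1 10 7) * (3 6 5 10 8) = (0 11 1 8 3 6 5 10) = [11, 8, 2, 6, 4, 10, 5, 7, 3, 9, 0, 1]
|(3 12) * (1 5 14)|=|(1 5 14)(3 12)|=6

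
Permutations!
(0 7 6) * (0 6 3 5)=(0 7 3 5)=[7, 1, 2, 5, 4, 0, 6, 3]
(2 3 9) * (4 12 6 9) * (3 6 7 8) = [0, 1, 6, 4, 12, 5, 9, 8, 3, 2, 10, 11, 7] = (2 6 9)(3 4 12 7 8)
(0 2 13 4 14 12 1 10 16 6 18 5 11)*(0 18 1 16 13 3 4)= (0 2 3 4 14 12 16 6 1 10 13)(5 11 18)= [2, 10, 3, 4, 14, 11, 1, 7, 8, 9, 13, 18, 16, 0, 12, 15, 6, 17, 5]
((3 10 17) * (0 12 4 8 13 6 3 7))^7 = (0 10 13 12 17 6 4 7 3 8)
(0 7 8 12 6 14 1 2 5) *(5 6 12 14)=(0 7 8 14 1 2 6 5)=[7, 2, 6, 3, 4, 0, 5, 8, 14, 9, 10, 11, 12, 13, 1]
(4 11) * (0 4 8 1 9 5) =(0 4 11 8 1 9 5) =[4, 9, 2, 3, 11, 0, 6, 7, 1, 5, 10, 8]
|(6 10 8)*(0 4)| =6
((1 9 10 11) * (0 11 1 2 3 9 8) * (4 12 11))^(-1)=(0 8 1 10 9 3 2 11 12 4)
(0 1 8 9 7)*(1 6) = (0 6 1 8 9 7) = [6, 8, 2, 3, 4, 5, 1, 0, 9, 7]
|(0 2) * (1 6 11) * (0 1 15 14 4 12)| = |(0 2 1 6 11 15 14 4 12)| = 9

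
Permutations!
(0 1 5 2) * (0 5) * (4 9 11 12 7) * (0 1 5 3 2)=[5, 1, 3, 2, 9, 0, 6, 4, 8, 11, 10, 12, 7]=(0 5)(2 3)(4 9 11 12 7)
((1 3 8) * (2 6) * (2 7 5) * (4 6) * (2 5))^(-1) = ((1 3 8)(2 4 6 7))^(-1) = (1 8 3)(2 7 6 4)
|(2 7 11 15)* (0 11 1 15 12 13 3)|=20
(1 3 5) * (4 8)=(1 3 5)(4 8)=[0, 3, 2, 5, 8, 1, 6, 7, 4]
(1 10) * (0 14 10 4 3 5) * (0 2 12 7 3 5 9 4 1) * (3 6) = (0 14 10)(2 12 7 6 3 9 4 5) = [14, 1, 12, 9, 5, 2, 3, 6, 8, 4, 0, 11, 7, 13, 10]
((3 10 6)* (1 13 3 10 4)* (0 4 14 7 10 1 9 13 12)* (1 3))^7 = (0 4 9 13 1 12)(3 7 6 14 10)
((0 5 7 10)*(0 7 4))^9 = (7 10)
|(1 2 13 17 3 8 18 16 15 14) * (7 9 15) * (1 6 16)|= 42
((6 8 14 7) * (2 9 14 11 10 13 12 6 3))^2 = (2 14 3 9 7)(6 11 13)(8 10 12)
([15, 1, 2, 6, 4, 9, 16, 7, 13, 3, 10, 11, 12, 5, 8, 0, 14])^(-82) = (3 5 8 16)(6 9 13 14)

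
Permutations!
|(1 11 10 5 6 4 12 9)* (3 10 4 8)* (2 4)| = 30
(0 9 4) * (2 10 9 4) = (0 4)(2 10 9) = [4, 1, 10, 3, 0, 5, 6, 7, 8, 2, 9]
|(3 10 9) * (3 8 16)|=|(3 10 9 8 16)|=5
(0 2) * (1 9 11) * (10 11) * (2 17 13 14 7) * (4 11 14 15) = (0 17 13 15 4 11 1 9 10 14 7 2) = [17, 9, 0, 3, 11, 5, 6, 2, 8, 10, 14, 1, 12, 15, 7, 4, 16, 13]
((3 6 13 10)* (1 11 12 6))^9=((1 11 12 6 13 10 3))^9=(1 12 13 3 11 6 10)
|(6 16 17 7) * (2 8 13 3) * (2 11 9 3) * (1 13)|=|(1 13 2 8)(3 11 9)(6 16 17 7)|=12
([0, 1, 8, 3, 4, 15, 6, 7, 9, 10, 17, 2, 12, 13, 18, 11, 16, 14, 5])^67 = [0, 1, 5, 3, 4, 17, 6, 7, 15, 11, 2, 18, 12, 13, 9, 14, 16, 8, 10]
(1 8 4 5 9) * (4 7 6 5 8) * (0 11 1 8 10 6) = (0 11 1 4 10 6 5 9 8 7) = [11, 4, 2, 3, 10, 9, 5, 0, 7, 8, 6, 1]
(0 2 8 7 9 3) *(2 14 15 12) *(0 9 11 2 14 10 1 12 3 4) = (0 10 1 12 14 15 3 9 4)(2 8 7 11) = [10, 12, 8, 9, 0, 5, 6, 11, 7, 4, 1, 2, 14, 13, 15, 3]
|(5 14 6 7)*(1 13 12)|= 12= |(1 13 12)(5 14 6 7)|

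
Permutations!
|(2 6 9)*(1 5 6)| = 5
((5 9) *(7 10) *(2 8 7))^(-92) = ((2 8 7 10)(5 9))^(-92) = (10)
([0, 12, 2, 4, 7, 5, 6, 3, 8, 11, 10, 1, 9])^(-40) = (12)(3 7 4)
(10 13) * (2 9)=[0, 1, 9, 3, 4, 5, 6, 7, 8, 2, 13, 11, 12, 10]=(2 9)(10 13)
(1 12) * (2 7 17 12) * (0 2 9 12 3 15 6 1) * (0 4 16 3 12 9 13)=(0 2 7 17 12 4 16 3 15 6 1 13)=[2, 13, 7, 15, 16, 5, 1, 17, 8, 9, 10, 11, 4, 0, 14, 6, 3, 12]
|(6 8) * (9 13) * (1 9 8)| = 5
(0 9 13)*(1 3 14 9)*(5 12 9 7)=(0 1 3 14 7 5 12 9 13)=[1, 3, 2, 14, 4, 12, 6, 5, 8, 13, 10, 11, 9, 0, 7]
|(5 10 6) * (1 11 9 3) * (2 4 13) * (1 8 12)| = |(1 11 9 3 8 12)(2 4 13)(5 10 6)| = 6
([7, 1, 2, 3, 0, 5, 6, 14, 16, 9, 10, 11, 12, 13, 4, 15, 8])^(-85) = (0 4 14 7)(8 16)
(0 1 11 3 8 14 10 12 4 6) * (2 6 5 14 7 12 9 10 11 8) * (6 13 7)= (0 1 8 6)(2 13 7 12 4 5 14 11 3)(9 10)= [1, 8, 13, 2, 5, 14, 0, 12, 6, 10, 9, 3, 4, 7, 11]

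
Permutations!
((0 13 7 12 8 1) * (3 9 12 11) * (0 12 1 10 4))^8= ((0 13 7 11 3 9 1 12 8 10 4))^8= (0 8 9 7 4 12 3 13 10 1 11)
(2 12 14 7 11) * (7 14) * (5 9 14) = (2 12 7 11)(5 9 14) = [0, 1, 12, 3, 4, 9, 6, 11, 8, 14, 10, 2, 7, 13, 5]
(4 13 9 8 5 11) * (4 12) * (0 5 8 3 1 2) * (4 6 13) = (0 5 11 12 6 13 9 3 1 2) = [5, 2, 0, 1, 4, 11, 13, 7, 8, 3, 10, 12, 6, 9]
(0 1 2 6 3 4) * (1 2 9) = [2, 9, 6, 4, 0, 5, 3, 7, 8, 1] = (0 2 6 3 4)(1 9)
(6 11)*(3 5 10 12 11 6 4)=(3 5 10 12 11 4)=[0, 1, 2, 5, 3, 10, 6, 7, 8, 9, 12, 4, 11]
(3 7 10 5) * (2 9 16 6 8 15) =[0, 1, 9, 7, 4, 3, 8, 10, 15, 16, 5, 11, 12, 13, 14, 2, 6] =(2 9 16 6 8 15)(3 7 10 5)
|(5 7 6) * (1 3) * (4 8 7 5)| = 4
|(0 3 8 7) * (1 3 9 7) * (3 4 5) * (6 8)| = |(0 9 7)(1 4 5 3 6 8)| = 6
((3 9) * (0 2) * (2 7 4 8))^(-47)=(0 8 7 2 4)(3 9)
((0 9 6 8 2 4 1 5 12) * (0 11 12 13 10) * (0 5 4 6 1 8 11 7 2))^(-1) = ((0 9 1 4 8)(2 6 11 12 7)(5 13 10))^(-1) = (0 8 4 1 9)(2 7 12 11 6)(5 10 13)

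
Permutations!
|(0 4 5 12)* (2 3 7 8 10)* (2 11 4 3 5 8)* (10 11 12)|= |(0 3 7 2 5 10 12)(4 8 11)|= 21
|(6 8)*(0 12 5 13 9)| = 10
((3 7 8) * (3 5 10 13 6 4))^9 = (3 7 8 5 10 13 6 4)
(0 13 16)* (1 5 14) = (0 13 16)(1 5 14) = [13, 5, 2, 3, 4, 14, 6, 7, 8, 9, 10, 11, 12, 16, 1, 15, 0]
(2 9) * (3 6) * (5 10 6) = (2 9)(3 5 10 6) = [0, 1, 9, 5, 4, 10, 3, 7, 8, 2, 6]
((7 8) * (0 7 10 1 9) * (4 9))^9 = (0 8 1 9 7 10 4)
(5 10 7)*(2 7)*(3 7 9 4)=(2 9 4 3 7 5 10)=[0, 1, 9, 7, 3, 10, 6, 5, 8, 4, 2]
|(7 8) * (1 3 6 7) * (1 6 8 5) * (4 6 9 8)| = 6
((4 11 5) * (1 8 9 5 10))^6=((1 8 9 5 4 11 10))^6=(1 10 11 4 5 9 8)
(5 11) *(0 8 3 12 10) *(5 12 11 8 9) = (0 9 5 8 3 11 12 10) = [9, 1, 2, 11, 4, 8, 6, 7, 3, 5, 0, 12, 10]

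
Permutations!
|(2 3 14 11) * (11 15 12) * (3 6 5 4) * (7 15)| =|(2 6 5 4 3 14 7 15 12 11)| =10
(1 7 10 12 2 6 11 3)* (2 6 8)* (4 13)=(1 7 10 12 6 11 3)(2 8)(4 13)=[0, 7, 8, 1, 13, 5, 11, 10, 2, 9, 12, 3, 6, 4]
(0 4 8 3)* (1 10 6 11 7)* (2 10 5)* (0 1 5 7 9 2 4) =(1 7 5 4 8 3)(2 10 6 11 9) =[0, 7, 10, 1, 8, 4, 11, 5, 3, 2, 6, 9]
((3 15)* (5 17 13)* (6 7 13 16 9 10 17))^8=((3 15)(5 6 7 13)(9 10 17 16))^8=(17)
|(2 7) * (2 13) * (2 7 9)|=2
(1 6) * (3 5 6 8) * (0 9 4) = [9, 8, 2, 5, 0, 6, 1, 7, 3, 4] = (0 9 4)(1 8 3 5 6)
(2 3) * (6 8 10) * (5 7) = (2 3)(5 7)(6 8 10) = [0, 1, 3, 2, 4, 7, 8, 5, 10, 9, 6]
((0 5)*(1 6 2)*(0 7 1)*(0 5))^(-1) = (1 7 5 2 6)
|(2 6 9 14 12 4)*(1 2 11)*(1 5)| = |(1 2 6 9 14 12 4 11 5)| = 9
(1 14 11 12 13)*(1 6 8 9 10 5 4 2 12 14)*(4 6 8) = (2 12 13 8 9 10 5 6 4)(11 14) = [0, 1, 12, 3, 2, 6, 4, 7, 9, 10, 5, 14, 13, 8, 11]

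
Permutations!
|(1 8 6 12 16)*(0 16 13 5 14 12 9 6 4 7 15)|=28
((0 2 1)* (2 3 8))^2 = (0 8 1 3 2)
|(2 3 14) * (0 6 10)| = |(0 6 10)(2 3 14)| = 3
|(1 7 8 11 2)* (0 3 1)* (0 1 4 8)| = |(0 3 4 8 11 2 1 7)| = 8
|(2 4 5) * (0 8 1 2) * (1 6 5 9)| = 4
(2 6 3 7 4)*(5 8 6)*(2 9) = (2 5 8 6 3 7 4 9) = [0, 1, 5, 7, 9, 8, 3, 4, 6, 2]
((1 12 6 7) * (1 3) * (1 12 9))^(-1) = (1 9)(3 7 6 12)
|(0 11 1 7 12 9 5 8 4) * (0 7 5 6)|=10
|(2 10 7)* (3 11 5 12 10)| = 7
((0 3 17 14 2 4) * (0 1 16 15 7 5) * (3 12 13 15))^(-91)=(17)(0 5 7 15 13 12)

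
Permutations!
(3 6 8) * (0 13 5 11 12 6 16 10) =(0 13 5 11 12 6 8 3 16 10) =[13, 1, 2, 16, 4, 11, 8, 7, 3, 9, 0, 12, 6, 5, 14, 15, 10]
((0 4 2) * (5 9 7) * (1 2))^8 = ((0 4 1 2)(5 9 7))^8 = (5 7 9)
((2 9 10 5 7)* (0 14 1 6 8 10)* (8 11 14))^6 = ((0 8 10 5 7 2 9)(1 6 11 14))^6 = (0 9 2 7 5 10 8)(1 11)(6 14)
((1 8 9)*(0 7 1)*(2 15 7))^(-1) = (0 9 8 1 7 15 2)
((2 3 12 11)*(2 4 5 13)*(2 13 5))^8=((13)(2 3 12 11 4))^8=(13)(2 11 3 4 12)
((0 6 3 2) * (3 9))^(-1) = ((0 6 9 3 2))^(-1) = (0 2 3 9 6)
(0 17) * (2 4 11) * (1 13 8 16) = (0 17)(1 13 8 16)(2 4 11) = [17, 13, 4, 3, 11, 5, 6, 7, 16, 9, 10, 2, 12, 8, 14, 15, 1, 0]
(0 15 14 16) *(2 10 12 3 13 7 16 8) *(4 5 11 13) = (0 15 14 8 2 10 12 3 4 5 11 13 7 16) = [15, 1, 10, 4, 5, 11, 6, 16, 2, 9, 12, 13, 3, 7, 8, 14, 0]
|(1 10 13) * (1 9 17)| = 5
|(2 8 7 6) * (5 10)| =|(2 8 7 6)(5 10)| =4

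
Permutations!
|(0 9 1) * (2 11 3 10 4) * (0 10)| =8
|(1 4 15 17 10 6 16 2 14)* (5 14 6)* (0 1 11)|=9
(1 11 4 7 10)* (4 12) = (1 11 12 4 7 10) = [0, 11, 2, 3, 7, 5, 6, 10, 8, 9, 1, 12, 4]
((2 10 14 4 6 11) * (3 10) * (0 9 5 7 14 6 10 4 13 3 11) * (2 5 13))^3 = ((0 9 13 3 4 10 6)(2 11 5 7 14))^3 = (0 3 6 13 10 9 4)(2 7 11 14 5)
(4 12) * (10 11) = (4 12)(10 11) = [0, 1, 2, 3, 12, 5, 6, 7, 8, 9, 11, 10, 4]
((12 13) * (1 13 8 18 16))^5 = ((1 13 12 8 18 16))^5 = (1 16 18 8 12 13)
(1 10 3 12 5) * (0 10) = (0 10 3 12 5 1) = [10, 0, 2, 12, 4, 1, 6, 7, 8, 9, 3, 11, 5]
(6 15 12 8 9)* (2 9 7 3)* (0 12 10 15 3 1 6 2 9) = (0 12 8 7 1 6 3 9 2)(10 15) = [12, 6, 0, 9, 4, 5, 3, 1, 7, 2, 15, 11, 8, 13, 14, 10]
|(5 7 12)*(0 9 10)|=|(0 9 10)(5 7 12)|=3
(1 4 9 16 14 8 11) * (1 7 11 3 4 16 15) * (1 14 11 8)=(1 16 11 7 8 3 4 9 15 14)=[0, 16, 2, 4, 9, 5, 6, 8, 3, 15, 10, 7, 12, 13, 1, 14, 11]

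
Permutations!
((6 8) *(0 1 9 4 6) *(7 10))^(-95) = ((0 1 9 4 6 8)(7 10))^(-95) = (0 1 9 4 6 8)(7 10)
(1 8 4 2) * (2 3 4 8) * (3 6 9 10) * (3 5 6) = (1 2)(3 4)(5 6 9 10) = [0, 2, 1, 4, 3, 6, 9, 7, 8, 10, 5]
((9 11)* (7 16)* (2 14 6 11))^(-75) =((2 14 6 11 9)(7 16))^(-75) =(7 16)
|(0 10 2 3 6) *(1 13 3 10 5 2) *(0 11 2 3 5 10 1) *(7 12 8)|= |(0 10)(1 13 5 3 6 11 2)(7 12 8)|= 42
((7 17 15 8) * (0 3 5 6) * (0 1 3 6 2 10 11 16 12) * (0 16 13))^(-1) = ((0 6 1 3 5 2 10 11 13)(7 17 15 8)(12 16))^(-1) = (0 13 11 10 2 5 3 1 6)(7 8 15 17)(12 16)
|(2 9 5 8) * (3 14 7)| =12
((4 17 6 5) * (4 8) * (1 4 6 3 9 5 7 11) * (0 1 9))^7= (0 4 3 1 17)(5 8 6 7 11 9)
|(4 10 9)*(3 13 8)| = |(3 13 8)(4 10 9)| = 3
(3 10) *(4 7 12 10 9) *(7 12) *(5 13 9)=[0, 1, 2, 5, 12, 13, 6, 7, 8, 4, 3, 11, 10, 9]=(3 5 13 9 4 12 10)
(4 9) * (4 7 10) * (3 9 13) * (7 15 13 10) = [0, 1, 2, 9, 10, 5, 6, 7, 8, 15, 4, 11, 12, 3, 14, 13] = (3 9 15 13)(4 10)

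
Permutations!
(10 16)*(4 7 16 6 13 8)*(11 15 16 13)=[0, 1, 2, 3, 7, 5, 11, 13, 4, 9, 6, 15, 12, 8, 14, 16, 10]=(4 7 13 8)(6 11 15 16 10)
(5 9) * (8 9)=(5 8 9)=[0, 1, 2, 3, 4, 8, 6, 7, 9, 5]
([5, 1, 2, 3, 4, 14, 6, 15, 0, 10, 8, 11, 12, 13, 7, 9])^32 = (15)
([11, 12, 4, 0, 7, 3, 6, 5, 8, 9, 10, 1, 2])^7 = [5, 0, 1, 7, 12, 4, 6, 2, 8, 9, 10, 3, 11]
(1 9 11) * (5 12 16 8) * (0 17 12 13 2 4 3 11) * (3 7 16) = [17, 9, 4, 11, 7, 13, 6, 16, 5, 0, 10, 1, 3, 2, 14, 15, 8, 12] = (0 17 12 3 11 1 9)(2 4 7 16 8 5 13)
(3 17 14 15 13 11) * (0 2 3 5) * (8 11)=(0 2 3 17 14 15 13 8 11 5)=[2, 1, 3, 17, 4, 0, 6, 7, 11, 9, 10, 5, 12, 8, 15, 13, 16, 14]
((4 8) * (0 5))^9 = (0 5)(4 8)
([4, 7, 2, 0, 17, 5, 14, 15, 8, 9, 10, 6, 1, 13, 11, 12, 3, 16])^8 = [16, 1, 2, 17, 3, 5, 11, 7, 8, 9, 10, 14, 12, 13, 6, 15, 4, 0]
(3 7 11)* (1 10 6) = (1 10 6)(3 7 11) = [0, 10, 2, 7, 4, 5, 1, 11, 8, 9, 6, 3]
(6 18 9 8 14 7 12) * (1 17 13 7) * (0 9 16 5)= (0 9 8 14 1 17 13 7 12 6 18 16 5)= [9, 17, 2, 3, 4, 0, 18, 12, 14, 8, 10, 11, 6, 7, 1, 15, 5, 13, 16]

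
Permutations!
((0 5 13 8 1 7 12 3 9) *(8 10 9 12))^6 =(0 5 13 10 9)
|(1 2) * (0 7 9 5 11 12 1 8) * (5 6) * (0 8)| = |(0 7 9 6 5 11 12 1 2)| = 9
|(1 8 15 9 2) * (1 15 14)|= 3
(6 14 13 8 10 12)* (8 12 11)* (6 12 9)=(6 14 13 9)(8 10 11)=[0, 1, 2, 3, 4, 5, 14, 7, 10, 6, 11, 8, 12, 9, 13]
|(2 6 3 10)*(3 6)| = |(2 3 10)| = 3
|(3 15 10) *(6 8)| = 6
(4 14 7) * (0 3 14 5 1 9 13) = (0 3 14 7 4 5 1 9 13) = [3, 9, 2, 14, 5, 1, 6, 4, 8, 13, 10, 11, 12, 0, 7]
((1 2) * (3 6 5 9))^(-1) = ((1 2)(3 6 5 9))^(-1) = (1 2)(3 9 5 6)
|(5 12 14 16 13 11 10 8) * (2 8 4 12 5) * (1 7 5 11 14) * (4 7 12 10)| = 30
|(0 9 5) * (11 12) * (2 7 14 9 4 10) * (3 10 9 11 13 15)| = |(0 4 9 5)(2 7 14 11 12 13 15 3 10)| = 36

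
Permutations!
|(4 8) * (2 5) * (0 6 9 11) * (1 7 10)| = 12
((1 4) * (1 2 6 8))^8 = (1 6 4 8 2)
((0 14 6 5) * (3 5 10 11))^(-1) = (0 5 3 11 10 6 14)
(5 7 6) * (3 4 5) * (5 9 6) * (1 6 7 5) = [0, 6, 2, 4, 9, 5, 3, 1, 8, 7] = (1 6 3 4 9 7)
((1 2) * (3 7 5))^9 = (7)(1 2) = ((1 2)(3 7 5))^9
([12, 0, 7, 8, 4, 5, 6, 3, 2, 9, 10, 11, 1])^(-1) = [1, 12, 8, 7, 4, 5, 6, 2, 3, 9, 10, 11, 0]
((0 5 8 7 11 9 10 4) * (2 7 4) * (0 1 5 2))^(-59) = (0 2 7 11 9 10)(1 5 8 4)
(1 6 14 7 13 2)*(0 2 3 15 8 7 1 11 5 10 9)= (0 2 11 5 10 9)(1 6 14)(3 15 8 7 13)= [2, 6, 11, 15, 4, 10, 14, 13, 7, 0, 9, 5, 12, 3, 1, 8]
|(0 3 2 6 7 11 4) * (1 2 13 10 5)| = |(0 3 13 10 5 1 2 6 7 11 4)| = 11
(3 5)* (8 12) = [0, 1, 2, 5, 4, 3, 6, 7, 12, 9, 10, 11, 8] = (3 5)(8 12)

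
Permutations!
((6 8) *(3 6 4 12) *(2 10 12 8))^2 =((2 10 12 3 6)(4 8))^2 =(2 12 6 10 3)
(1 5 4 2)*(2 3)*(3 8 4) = (1 5 3 2)(4 8) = [0, 5, 1, 2, 8, 3, 6, 7, 4]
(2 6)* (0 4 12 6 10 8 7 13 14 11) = (0 4 12 6 2 10 8 7 13 14 11) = [4, 1, 10, 3, 12, 5, 2, 13, 7, 9, 8, 0, 6, 14, 11]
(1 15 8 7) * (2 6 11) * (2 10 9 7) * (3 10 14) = (1 15 8 2 6 11 14 3 10 9 7) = [0, 15, 6, 10, 4, 5, 11, 1, 2, 7, 9, 14, 12, 13, 3, 8]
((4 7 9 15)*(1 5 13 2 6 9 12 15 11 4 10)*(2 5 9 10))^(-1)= ((1 9 11 4 7 12 15 2 6 10)(5 13))^(-1)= (1 10 6 2 15 12 7 4 11 9)(5 13)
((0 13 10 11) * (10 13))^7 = ((13)(0 10 11))^7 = (13)(0 10 11)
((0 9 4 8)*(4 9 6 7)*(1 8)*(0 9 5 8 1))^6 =(9)(0 7)(4 6)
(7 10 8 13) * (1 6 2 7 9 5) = (1 6 2 7 10 8 13 9 5) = [0, 6, 7, 3, 4, 1, 2, 10, 13, 5, 8, 11, 12, 9]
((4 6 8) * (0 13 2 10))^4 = (13)(4 6 8)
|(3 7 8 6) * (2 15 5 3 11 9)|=|(2 15 5 3 7 8 6 11 9)|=9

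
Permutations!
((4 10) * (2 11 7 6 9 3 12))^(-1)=((2 11 7 6 9 3 12)(4 10))^(-1)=(2 12 3 9 6 7 11)(4 10)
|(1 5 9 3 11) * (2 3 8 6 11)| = |(1 5 9 8 6 11)(2 3)| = 6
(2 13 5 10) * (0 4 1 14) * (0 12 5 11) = (0 4 1 14 12 5 10 2 13 11) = [4, 14, 13, 3, 1, 10, 6, 7, 8, 9, 2, 0, 5, 11, 12]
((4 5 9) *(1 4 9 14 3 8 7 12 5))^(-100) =(3 7 5)(8 12 14)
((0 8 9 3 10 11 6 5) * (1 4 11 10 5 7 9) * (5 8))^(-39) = (0 5)(1 4 11 6 7 9 3 8)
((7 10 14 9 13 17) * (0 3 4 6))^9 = (0 3 4 6)(7 9)(10 13)(14 17)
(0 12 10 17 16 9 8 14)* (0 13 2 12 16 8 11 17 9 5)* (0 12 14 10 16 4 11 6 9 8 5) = (0 4 11 17 5 12 16)(2 14 13)(6 9)(8 10) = [4, 1, 14, 3, 11, 12, 9, 7, 10, 6, 8, 17, 16, 2, 13, 15, 0, 5]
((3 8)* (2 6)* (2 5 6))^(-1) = (3 8)(5 6)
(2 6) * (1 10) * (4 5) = (1 10)(2 6)(4 5) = [0, 10, 6, 3, 5, 4, 2, 7, 8, 9, 1]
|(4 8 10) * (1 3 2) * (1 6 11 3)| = |(2 6 11 3)(4 8 10)| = 12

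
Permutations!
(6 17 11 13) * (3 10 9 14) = (3 10 9 14)(6 17 11 13) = [0, 1, 2, 10, 4, 5, 17, 7, 8, 14, 9, 13, 12, 6, 3, 15, 16, 11]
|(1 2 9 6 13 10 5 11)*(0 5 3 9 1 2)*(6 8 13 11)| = 30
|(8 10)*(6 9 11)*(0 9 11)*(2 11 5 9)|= 6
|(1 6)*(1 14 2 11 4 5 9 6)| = 7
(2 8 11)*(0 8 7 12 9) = (0 8 11 2 7 12 9) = [8, 1, 7, 3, 4, 5, 6, 12, 11, 0, 10, 2, 9]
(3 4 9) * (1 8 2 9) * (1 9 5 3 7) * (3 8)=(1 3 4 9 7)(2 5 8)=[0, 3, 5, 4, 9, 8, 6, 1, 2, 7]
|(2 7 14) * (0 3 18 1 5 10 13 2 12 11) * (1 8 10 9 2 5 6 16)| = 39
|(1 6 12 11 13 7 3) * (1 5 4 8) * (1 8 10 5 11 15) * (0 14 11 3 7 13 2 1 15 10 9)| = |(15)(0 14 11 2 1 6 12 10 5 4 9)| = 11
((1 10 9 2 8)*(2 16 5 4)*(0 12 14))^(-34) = (0 14 12)(1 2 5 9)(4 16 10 8)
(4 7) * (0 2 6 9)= (0 2 6 9)(4 7)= [2, 1, 6, 3, 7, 5, 9, 4, 8, 0]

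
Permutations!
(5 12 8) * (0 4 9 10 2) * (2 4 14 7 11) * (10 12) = (0 14 7 11 2)(4 9 12 8 5 10) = [14, 1, 0, 3, 9, 10, 6, 11, 5, 12, 4, 2, 8, 13, 7]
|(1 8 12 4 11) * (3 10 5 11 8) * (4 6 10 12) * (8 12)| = 9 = |(1 3 8 4 12 6 10 5 11)|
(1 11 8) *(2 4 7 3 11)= [0, 2, 4, 11, 7, 5, 6, 3, 1, 9, 10, 8]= (1 2 4 7 3 11 8)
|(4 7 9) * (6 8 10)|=|(4 7 9)(6 8 10)|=3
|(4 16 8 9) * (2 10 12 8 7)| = |(2 10 12 8 9 4 16 7)| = 8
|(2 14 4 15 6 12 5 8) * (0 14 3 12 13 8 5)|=10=|(0 14 4 15 6 13 8 2 3 12)|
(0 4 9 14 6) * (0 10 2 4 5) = [5, 1, 4, 3, 9, 0, 10, 7, 8, 14, 2, 11, 12, 13, 6] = (0 5)(2 4 9 14 6 10)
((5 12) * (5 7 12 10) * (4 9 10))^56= (12)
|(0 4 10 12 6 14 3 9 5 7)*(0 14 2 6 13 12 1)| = 20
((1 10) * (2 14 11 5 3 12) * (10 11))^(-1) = (1 10 14 2 12 3 5 11)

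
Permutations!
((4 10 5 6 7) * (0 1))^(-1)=(0 1)(4 7 6 5 10)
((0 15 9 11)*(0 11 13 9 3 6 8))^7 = (0 3 8 15 6)(9 13)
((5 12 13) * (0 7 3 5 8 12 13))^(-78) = ((0 7 3 5 13 8 12))^(-78) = (0 12 8 13 5 3 7)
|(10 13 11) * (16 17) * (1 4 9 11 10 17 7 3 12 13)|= 11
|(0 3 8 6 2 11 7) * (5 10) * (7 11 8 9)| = |(11)(0 3 9 7)(2 8 6)(5 10)| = 12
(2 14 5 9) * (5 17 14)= [0, 1, 5, 3, 4, 9, 6, 7, 8, 2, 10, 11, 12, 13, 17, 15, 16, 14]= (2 5 9)(14 17)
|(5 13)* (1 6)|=|(1 6)(5 13)|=2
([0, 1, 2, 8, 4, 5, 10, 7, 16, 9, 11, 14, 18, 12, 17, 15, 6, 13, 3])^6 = [0, 1, 2, 14, 4, 5, 12, 7, 17, 9, 18, 3, 10, 6, 8, 15, 13, 16, 11]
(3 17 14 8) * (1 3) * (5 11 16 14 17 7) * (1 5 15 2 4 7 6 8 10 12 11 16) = (17)(1 3 6 8 5 16 14 10 12 11)(2 4 7 15) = [0, 3, 4, 6, 7, 16, 8, 15, 5, 9, 12, 1, 11, 13, 10, 2, 14, 17]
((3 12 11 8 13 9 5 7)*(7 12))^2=((3 7)(5 12 11 8 13 9))^2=(5 11 13)(8 9 12)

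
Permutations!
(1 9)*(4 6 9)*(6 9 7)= (1 4 9)(6 7)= [0, 4, 2, 3, 9, 5, 7, 6, 8, 1]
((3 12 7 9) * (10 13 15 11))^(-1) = (3 9 7 12)(10 11 15 13)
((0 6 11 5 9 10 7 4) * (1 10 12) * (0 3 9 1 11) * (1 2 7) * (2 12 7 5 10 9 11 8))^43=(0 6)(1 9 7 4 3 11 10)(2 8 12 5)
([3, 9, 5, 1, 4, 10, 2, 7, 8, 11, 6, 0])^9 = [11, 3, 5, 0, 4, 10, 2, 7, 8, 1, 6, 9]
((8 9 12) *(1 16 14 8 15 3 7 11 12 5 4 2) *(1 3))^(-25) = ((1 16 14 8 9 5 4 2 3 7 11 12 15))^(-25) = (1 16 14 8 9 5 4 2 3 7 11 12 15)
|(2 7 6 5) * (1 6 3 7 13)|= 10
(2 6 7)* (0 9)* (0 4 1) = (0 9 4 1)(2 6 7) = [9, 0, 6, 3, 1, 5, 7, 2, 8, 4]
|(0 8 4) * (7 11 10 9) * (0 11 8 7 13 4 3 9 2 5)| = 11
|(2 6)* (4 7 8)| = |(2 6)(4 7 8)| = 6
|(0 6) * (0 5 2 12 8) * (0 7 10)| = 8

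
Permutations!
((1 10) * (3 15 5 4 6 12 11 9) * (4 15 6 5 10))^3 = ((1 4 5 15 10)(3 6 12 11 9))^3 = (1 15 4 10 5)(3 11 6 9 12)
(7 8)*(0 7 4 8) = [7, 1, 2, 3, 8, 5, 6, 0, 4] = (0 7)(4 8)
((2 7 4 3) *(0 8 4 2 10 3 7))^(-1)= ((0 8 4 7 2)(3 10))^(-1)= (0 2 7 4 8)(3 10)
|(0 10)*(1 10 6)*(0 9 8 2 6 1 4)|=8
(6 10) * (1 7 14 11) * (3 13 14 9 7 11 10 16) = (1 11)(3 13 14 10 6 16)(7 9) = [0, 11, 2, 13, 4, 5, 16, 9, 8, 7, 6, 1, 12, 14, 10, 15, 3]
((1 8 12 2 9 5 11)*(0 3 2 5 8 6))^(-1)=((0 3 2 9 8 12 5 11 1 6))^(-1)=(0 6 1 11 5 12 8 9 2 3)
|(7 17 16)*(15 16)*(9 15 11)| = |(7 17 11 9 15 16)| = 6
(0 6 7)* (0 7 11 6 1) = [1, 0, 2, 3, 4, 5, 11, 7, 8, 9, 10, 6] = (0 1)(6 11)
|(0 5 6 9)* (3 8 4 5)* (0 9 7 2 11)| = |(0 3 8 4 5 6 7 2 11)| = 9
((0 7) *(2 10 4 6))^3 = (0 7)(2 6 4 10)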